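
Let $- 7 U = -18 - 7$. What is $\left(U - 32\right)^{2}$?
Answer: $\frac{39601}{49} \approx 808.18$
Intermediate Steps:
$U = \frac{25}{7}$ ($U = - \frac{-18 - 7}{7} = \left(- \frac{1}{7}\right) \left(-25\right) = \frac{25}{7} \approx 3.5714$)
$\left(U - 32\right)^{2} = \left(\frac{25}{7} - 32\right)^{2} = \left(- \frac{199}{7}\right)^{2} = \frac{39601}{49}$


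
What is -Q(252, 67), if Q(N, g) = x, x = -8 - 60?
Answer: 68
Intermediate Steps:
x = -68
Q(N, g) = -68
-Q(252, 67) = -1*(-68) = 68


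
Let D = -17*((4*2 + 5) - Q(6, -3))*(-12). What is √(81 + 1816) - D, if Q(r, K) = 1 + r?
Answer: -1224 + √1897 ≈ -1180.4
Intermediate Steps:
D = 1224 (D = -17*((4*2 + 5) - (1 + 6))*(-12) = -17*((8 + 5) - 1*7)*(-12) = -17*(13 - 7)*(-12) = -17*6*(-12) = -102*(-12) = 1224)
√(81 + 1816) - D = √(81 + 1816) - 1*1224 = √1897 - 1224 = -1224 + √1897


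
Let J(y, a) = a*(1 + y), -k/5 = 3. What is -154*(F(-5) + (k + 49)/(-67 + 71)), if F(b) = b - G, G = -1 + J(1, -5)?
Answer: -2233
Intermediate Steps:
k = -15 (k = -5*3 = -15)
G = -11 (G = -1 - 5*(1 + 1) = -1 - 5*2 = -1 - 10 = -11)
F(b) = 11 + b (F(b) = b - 1*(-11) = b + 11 = 11 + b)
-154*(F(-5) + (k + 49)/(-67 + 71)) = -154*((11 - 5) + (-15 + 49)/(-67 + 71)) = -154*(6 + 34/4) = -154*(6 + 34*(1/4)) = -154*(6 + 17/2) = -154*29/2 = -2233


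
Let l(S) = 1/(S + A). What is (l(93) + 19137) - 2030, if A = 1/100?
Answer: 159112307/9301 ≈ 17107.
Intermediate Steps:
A = 1/100 ≈ 0.010000
l(S) = 1/(1/100 + S) (l(S) = 1/(S + 1/100) = 1/(1/100 + S))
(l(93) + 19137) - 2030 = (100/(1 + 100*93) + 19137) - 2030 = (100/(1 + 9300) + 19137) - 2030 = (100/9301 + 19137) - 2030 = 177993337/9301 - 2030 = 159112307/9301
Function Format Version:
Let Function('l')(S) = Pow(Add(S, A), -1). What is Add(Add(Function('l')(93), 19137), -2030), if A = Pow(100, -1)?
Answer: Rational(159112307, 9301) ≈ 17107.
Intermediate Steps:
A = Rational(1, 100) ≈ 0.010000
Function('l')(S) = Pow(Add(Rational(1, 100), S), -1) (Function('l')(S) = Pow(Add(S, Rational(1, 100)), -1) = Pow(Add(Rational(1, 100), S), -1))
Add(Add(Function('l')(93), 19137), -2030) = Add(Add(Mul(100, Pow(Add(1, Mul(100, 93)), -1)), 19137), -2030) = Add(Add(Mul(100, Pow(Add(1, 9300), -1)), 19137), -2030) = Add(Add(Mul(100, Pow(9301, -1)), 19137), -2030) = Add(Add(Mul(100, Rational(1, 9301)), 19137), -2030) = Add(Add(Rational(100, 9301), 19137), -2030) = Add(Rational(177993337, 9301), -2030) = Rational(159112307, 9301)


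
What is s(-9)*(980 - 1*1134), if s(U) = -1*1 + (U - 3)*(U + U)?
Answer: -33110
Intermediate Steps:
s(U) = -1 + 2*U*(-3 + U) (s(U) = -1 + (-3 + U)*(2*U) = -1 + 2*U*(-3 + U))
s(-9)*(980 - 1*1134) = (-1 - 6*(-9) + 2*(-9)²)*(980 - 1*1134) = (-1 + 54 + 2*81)*(980 - 1134) = (-1 + 54 + 162)*(-154) = 215*(-154) = -33110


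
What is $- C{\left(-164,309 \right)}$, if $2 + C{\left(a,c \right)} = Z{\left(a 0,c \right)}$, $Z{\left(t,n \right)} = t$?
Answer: $2$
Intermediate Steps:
$C{\left(a,c \right)} = -2$ ($C{\left(a,c \right)} = -2 + a 0 = -2 + 0 = -2$)
$- C{\left(-164,309 \right)} = \left(-1\right) \left(-2\right) = 2$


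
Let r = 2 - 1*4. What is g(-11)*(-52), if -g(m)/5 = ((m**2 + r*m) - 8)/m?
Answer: -35100/11 ≈ -3190.9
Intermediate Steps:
r = -2 (r = 2 - 4 = -2)
g(m) = -5*(-8 + m**2 - 2*m)/m (g(m) = -5*((m**2 - 2*m) - 8)/m = -5*(-8 + m**2 - 2*m)/m)
g(-11)*(-52) = (10 - 5*(-11) + 40/(-11))*(-52) = (10 + 55 + 40*(-1/11))*(-52) = (10 + 55 - 40/11)*(-52) = (675/11)*(-52) = -35100/11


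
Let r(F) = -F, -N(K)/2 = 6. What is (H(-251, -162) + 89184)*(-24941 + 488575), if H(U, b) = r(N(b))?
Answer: 41354298264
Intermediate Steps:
N(K) = -12 (N(K) = -2*6 = -12)
H(U, b) = 12 (H(U, b) = -1*(-12) = 12)
(H(-251, -162) + 89184)*(-24941 + 488575) = (12 + 89184)*(-24941 + 488575) = 89196*463634 = 41354298264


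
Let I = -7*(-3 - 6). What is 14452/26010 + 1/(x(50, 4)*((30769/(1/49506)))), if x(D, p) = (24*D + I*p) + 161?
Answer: 5918099862414779/10651105550878470 ≈ 0.55563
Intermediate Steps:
I = 63 (I = -7*(-9) = 63)
x(D, p) = 161 + 24*D + 63*p (x(D, p) = (24*D + 63*p) + 161 = 161 + 24*D + 63*p)
14452/26010 + 1/(x(50, 4)*((30769/(1/49506)))) = 14452/26010 + 1/((161 + 24*50 + 63*4)*((30769/(1/49506)))) = 14452*(1/26010) + 1/((161 + 1200 + 252)*((30769/(1/49506)))) = 7226/13005 + 1/(1613*((30769*49506))) = 7226/13005 + (1/1613)/1523250114 = 7226/13005 + (1/1613)*(1/1523250114) = 7226/13005 + 1/2457002433882 = 5918099862414779/10651105550878470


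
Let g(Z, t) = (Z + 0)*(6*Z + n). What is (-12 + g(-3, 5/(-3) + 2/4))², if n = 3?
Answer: 1089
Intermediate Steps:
g(Z, t) = Z*(3 + 6*Z) (g(Z, t) = (Z + 0)*(6*Z + 3) = Z*(3 + 6*Z))
(-12 + g(-3, 5/(-3) + 2/4))² = (-12 + 3*(-3)*(1 + 2*(-3)))² = (-12 + 3*(-3)*(1 - 6))² = (-12 + 3*(-3)*(-5))² = (-12 + 45)² = 33² = 1089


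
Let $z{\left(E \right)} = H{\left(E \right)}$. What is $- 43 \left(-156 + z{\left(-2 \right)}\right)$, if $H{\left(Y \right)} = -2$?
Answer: $6794$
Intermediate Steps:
$z{\left(E \right)} = -2$
$- 43 \left(-156 + z{\left(-2 \right)}\right) = - 43 \left(-156 - 2\right) = \left(-43\right) \left(-158\right) = 6794$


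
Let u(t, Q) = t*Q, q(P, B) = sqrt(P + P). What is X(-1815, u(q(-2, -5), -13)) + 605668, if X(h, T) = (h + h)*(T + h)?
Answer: 7194118 + 94380*I ≈ 7.1941e+6 + 94380.0*I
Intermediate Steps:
q(P, B) = sqrt(2)*sqrt(P) (q(P, B) = sqrt(2*P) = sqrt(2)*sqrt(P))
u(t, Q) = Q*t
X(h, T) = 2*h*(T + h) (X(h, T) = (2*h)*(T + h) = 2*h*(T + h))
X(-1815, u(q(-2, -5), -13)) + 605668 = 2*(-1815)*(-13*sqrt(2)*sqrt(-2) - 1815) + 605668 = 2*(-1815)*(-13*sqrt(2)*I*sqrt(2) - 1815) + 605668 = 2*(-1815)*(-26*I - 1815) + 605668 = 2*(-1815)*(-1815 - 26*I) + 605668 = (6588450 + 94380*I) + 605668 = 7194118 + 94380*I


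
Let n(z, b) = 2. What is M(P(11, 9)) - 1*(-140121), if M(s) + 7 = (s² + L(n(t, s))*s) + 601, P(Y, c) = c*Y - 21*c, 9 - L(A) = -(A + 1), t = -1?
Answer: 147735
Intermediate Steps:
L(A) = 10 + A (L(A) = 9 - (-1)*(A + 1) = 9 - (-1)*(1 + A) = 9 - (-1 - A) = 9 + (1 + A) = 10 + A)
P(Y, c) = -21*c + Y*c (P(Y, c) = Y*c - 21*c = -21*c + Y*c)
M(s) = 594 + s² + 12*s (M(s) = -7 + ((s² + (10 + 2)*s) + 601) = -7 + ((s² + 12*s) + 601) = -7 + (601 + s² + 12*s) = 594 + s² + 12*s)
M(P(11, 9)) - 1*(-140121) = (594 + (9*(-21 + 11))² + 12*(9*(-21 + 11))) - 1*(-140121) = (594 + (9*(-10))² + 12*(9*(-10))) + 140121 = (594 + (-90)² + 12*(-90)) + 140121 = (594 + 8100 - 1080) + 140121 = 7614 + 140121 = 147735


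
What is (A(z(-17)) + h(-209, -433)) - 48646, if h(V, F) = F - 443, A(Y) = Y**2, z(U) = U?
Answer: -49233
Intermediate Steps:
h(V, F) = -443 + F
(A(z(-17)) + h(-209, -433)) - 48646 = ((-17)**2 + (-443 - 433)) - 48646 = (289 - 876) - 48646 = -587 - 48646 = -49233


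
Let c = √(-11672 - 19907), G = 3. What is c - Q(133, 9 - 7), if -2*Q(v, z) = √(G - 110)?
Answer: I*(√31579 + √107/2) ≈ 182.88*I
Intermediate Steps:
Q(v, z) = -I*√107/2 (Q(v, z) = -√(3 - 110)/2 = -I*√107/2)
c = I*√31579 (c = √(-31579) = I*√31579 ≈ 177.7*I)
c - Q(133, 9 - 7) = I*√31579 - (-1)*I*√107/2 = I*√31579 + I*√107/2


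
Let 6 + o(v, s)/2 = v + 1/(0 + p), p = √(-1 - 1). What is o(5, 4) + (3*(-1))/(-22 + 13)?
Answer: -5/3 - I*√2 ≈ -1.6667 - 1.4142*I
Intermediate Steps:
p = I*√2 (p = √(-2) = I*√2 ≈ 1.4142*I)
o(v, s) = -12 + 2*v - I*√2 (o(v, s) = -12 + 2*(v + 1/(0 + I*√2)) = -12 + 2*(v + 1/(I*√2)) = -12 + 2*(v - I*√2/2) = -12 + (2*v - I*√2) = -12 + 2*v - I*√2)
o(5, 4) + (3*(-1))/(-22 + 13) = (-12 + 2*5 - I*√2) + (3*(-1))/(-22 + 13) = (-12 + 10 - I*√2) - 3/(-9) = (-2 - I*√2) - 3*(-⅑) = (-2 - I*√2) + ⅓ = -5/3 - I*√2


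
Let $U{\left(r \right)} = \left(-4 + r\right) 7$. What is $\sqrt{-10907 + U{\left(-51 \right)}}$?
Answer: $2 i \sqrt{2823} \approx 106.26 i$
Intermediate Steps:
$U{\left(r \right)} = -28 + 7 r$
$\sqrt{-10907 + U{\left(-51 \right)}} = \sqrt{-10907 + \left(-28 + 7 \left(-51\right)\right)} = \sqrt{-10907 - 385} = \sqrt{-11292} = 2 i \sqrt{2823}$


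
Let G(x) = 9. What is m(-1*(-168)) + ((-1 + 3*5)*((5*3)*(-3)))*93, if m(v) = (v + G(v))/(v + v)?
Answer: -6562021/112 ≈ -58590.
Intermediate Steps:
m(v) = (9 + v)/(2*v) (m(v) = (v + 9)/(v + v) = (9 + v)/((2*v)) = (9 + v)*(1/(2*v)) = (9 + v)/(2*v))
m(-1*(-168)) + ((-1 + 3*5)*((5*3)*(-3)))*93 = (9 - 1*(-168))/(2*((-1*(-168)))) + ((-1 + 3*5)*((5*3)*(-3)))*93 = (½)*(9 + 168)/168 + ((-1 + 15)*(15*(-3)))*93 = (½)*(1/168)*177 + (14*(-45))*93 = 59/112 - 630*93 = 59/112 - 58590 = -6562021/112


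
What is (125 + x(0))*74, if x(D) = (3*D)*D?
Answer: 9250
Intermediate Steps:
x(D) = 3*D²
(125 + x(0))*74 = (125 + 3*0²)*74 = (125 + 3*0)*74 = (125 + 0)*74 = 125*74 = 9250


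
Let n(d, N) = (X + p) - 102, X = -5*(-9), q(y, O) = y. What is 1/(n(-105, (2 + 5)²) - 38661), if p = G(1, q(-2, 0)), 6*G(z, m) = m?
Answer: -3/116155 ≈ -2.5828e-5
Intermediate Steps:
G(z, m) = m/6
p = -⅓ (p = (⅙)*(-2) = -⅓ ≈ -0.33333)
X = 45
n(d, N) = -172/3 (n(d, N) = (45 - ⅓) - 102 = 134/3 - 102 = -172/3)
1/(n(-105, (2 + 5)²) - 38661) = 1/(-172/3 - 38661) = 1/(-116155/3) = -3/116155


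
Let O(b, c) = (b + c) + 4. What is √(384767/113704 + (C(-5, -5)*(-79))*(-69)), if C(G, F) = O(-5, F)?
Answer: I*√105699757373482/56852 ≈ 180.84*I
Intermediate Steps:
O(b, c) = 4 + b + c
C(G, F) = -1 + F (C(G, F) = 4 - 5 + F = -1 + F)
√(384767/113704 + (C(-5, -5)*(-79))*(-69)) = √(384767/113704 + ((-1 - 5)*(-79))*(-69)) = √(384767*(1/113704) - 6*(-79)*(-69)) = √(384767/113704 + 474*(-69)) = √(384767/113704 - 32706) = √(-3718418257/113704) = I*√105699757373482/56852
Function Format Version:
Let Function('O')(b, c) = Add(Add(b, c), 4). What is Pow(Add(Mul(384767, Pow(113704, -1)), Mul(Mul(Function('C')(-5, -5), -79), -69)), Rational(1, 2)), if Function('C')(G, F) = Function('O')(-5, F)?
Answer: Mul(Rational(1, 56852), I, Pow(105699757373482, Rational(1, 2))) ≈ Mul(180.84, I)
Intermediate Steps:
Function('O')(b, c) = Add(4, b, c)
Function('C')(G, F) = Add(-1, F) (Function('C')(G, F) = Add(4, -5, F) = Add(-1, F))
Pow(Add(Mul(384767, Pow(113704, -1)), Mul(Mul(Function('C')(-5, -5), -79), -69)), Rational(1, 2)) = Pow(Add(Mul(384767, Pow(113704, -1)), Mul(Mul(Add(-1, -5), -79), -69)), Rational(1, 2)) = Pow(Add(Mul(384767, Rational(1, 113704)), Mul(Mul(-6, -79), -69)), Rational(1, 2)) = Pow(Add(Rational(384767, 113704), Mul(474, -69)), Rational(1, 2)) = Pow(Add(Rational(384767, 113704), -32706), Rational(1, 2)) = Pow(Rational(-3718418257, 113704), Rational(1, 2)) = Mul(Rational(1, 56852), I, Pow(105699757373482, Rational(1, 2)))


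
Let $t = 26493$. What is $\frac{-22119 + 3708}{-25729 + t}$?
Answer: $- \frac{18411}{764} \approx -24.098$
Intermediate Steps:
$\frac{-22119 + 3708}{-25729 + t} = \frac{-22119 + 3708}{-25729 + 26493} = - \frac{18411}{764}$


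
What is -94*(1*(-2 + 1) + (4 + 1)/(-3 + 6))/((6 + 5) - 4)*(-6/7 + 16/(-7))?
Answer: 4136/147 ≈ 28.136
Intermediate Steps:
-94*(1*(-2 + 1) + (4 + 1)/(-3 + 6))/((6 + 5) - 4)*(-6/7 + 16/(-7)) = -94*(1*(-1) + 5/3)/(11 - 4)*(-6*1/7 + 16*(-1/7)) = -94*(-1 + 5*(1/3))/7*(-6/7 - 16/7) = -94*(-1 + 5/3)*(1/7)*(-22)/7 = -94*(2/3)*(1/7)*(-22)/7 = -188*(-22)/(21*7) = -94*(-44/147) = 4136/147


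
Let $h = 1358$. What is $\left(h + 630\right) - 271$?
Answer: $1717$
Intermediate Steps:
$\left(h + 630\right) - 271 = \left(1358 + 630\right) - 271 = 1988 - 271 = 1717$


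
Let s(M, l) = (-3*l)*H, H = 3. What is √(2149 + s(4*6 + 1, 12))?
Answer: √2041 ≈ 45.177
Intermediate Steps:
s(M, l) = -9*l (s(M, l) = -3*l*3 = -9*l)
√(2149 + s(4*6 + 1, 12)) = √(2149 - 9*12) = √(2149 - 108) = √2041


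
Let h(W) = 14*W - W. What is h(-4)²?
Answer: 2704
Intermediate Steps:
h(W) = 13*W
h(-4)² = (13*(-4))² = (-52)² = 2704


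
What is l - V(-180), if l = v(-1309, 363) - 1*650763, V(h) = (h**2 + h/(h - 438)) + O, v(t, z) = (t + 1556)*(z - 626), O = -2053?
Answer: -76845343/103 ≈ -7.4607e+5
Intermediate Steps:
v(t, z) = (-626 + z)*(1556 + t) (v(t, z) = (1556 + t)*(-626 + z) = (-626 + z)*(1556 + t))
V(h) = -2053 + h**2 + h/(-438 + h) (V(h) = (h**2 + h/(h - 438)) - 2053 = (h**2 + h/(-438 + h)) - 2053 = -2053 + h**2 + h/(-438 + h))
l = -715724 (l = (-974056 - 626*(-1309) + 1556*363 - 1309*363) - 1*650763 = (-974056 + 819434 + 564828 - 475167) - 650763 = -64961 - 650763 = -715724)
l - V(-180) = -715724 - (899214 + (-180)**3 - 2052*(-180) - 438*(-180)**2)/(-438 - 180) = -715724 - (899214 - 5832000 + 369360 - 438*32400)/(-618) = -715724 - (-1)*(899214 - 5832000 + 369360 - 14191200)/618 = -715724 - (-1)*(-18754626)/618 = -715724 - 1*3125771/103 = -715724 - 3125771/103 = -76845343/103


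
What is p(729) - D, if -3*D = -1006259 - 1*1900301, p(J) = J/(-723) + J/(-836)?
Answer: -585603219071/604428 ≈ -9.6886e+5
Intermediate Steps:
p(J) = -1559*J/604428 (p(J) = J*(-1/723) + J*(-1/836) = -J/723 - J/836 = -1559*J/604428)
D = 2906560/3 (D = -(-1006259 - 1*1900301)/3 = -(-1006259 - 1900301)/3 = -1/3*(-2906560) = 2906560/3 ≈ 9.6885e+5)
p(729) - D = -1559/604428*729 - 1*2906560/3 = -378837/201476 - 2906560/3 = -585603219071/604428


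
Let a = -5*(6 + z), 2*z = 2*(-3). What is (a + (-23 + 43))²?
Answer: 25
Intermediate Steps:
z = -3 (z = (2*(-3))/2 = (½)*(-6) = -3)
a = -15 (a = -5*(6 - 3) = -5*3 = -15)
(a + (-23 + 43))² = (-15 + (-23 + 43))² = (-15 + 20)² = 5² = 25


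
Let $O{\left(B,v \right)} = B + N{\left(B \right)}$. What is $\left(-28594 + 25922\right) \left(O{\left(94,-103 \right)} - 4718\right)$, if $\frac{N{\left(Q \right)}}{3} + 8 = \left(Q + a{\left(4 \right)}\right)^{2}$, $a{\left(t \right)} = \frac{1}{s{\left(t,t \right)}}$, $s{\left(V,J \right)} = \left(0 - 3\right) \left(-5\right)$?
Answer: $- \frac{4388281712}{75} \approx -5.851 \cdot 10^{7}$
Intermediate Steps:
$s{\left(V,J \right)} = 15$ ($s{\left(V,J \right)} = \left(-3\right) \left(-5\right) = 15$)
$a{\left(t \right)} = \frac{1}{15}$
$N{\left(Q \right)} = -24 + 3 \left(\frac{1}{15} + Q\right)^{2}$ ($N{\left(Q \right)} = -24 + 3 \left(Q + \frac{1}{15}\right)^{2} = -24 + 3 \left(\frac{1}{15} + Q\right)^{2}$)
$O{\left(B,v \right)} = -24 + B + \frac{\left(1 + 15 B\right)^{2}}{75}$ ($O{\left(B,v \right)} = B + \left(-24 + \frac{\left(1 + 15 B\right)^{2}}{75}\right) = -24 + B + \frac{\left(1 + 15 B\right)^{2}}{75}$)
$\left(-28594 + 25922\right) \left(O{\left(94,-103 \right)} - 4718\right) = \left(-28594 + 25922\right) \left(\left(- \frac{1799}{75} + 3 \cdot 94^{2} + \frac{7}{5} \cdot 94\right) - 4718\right) = - 2672 \left(\left(- \frac{1799}{75} + 3 \cdot 8836 + \frac{658}{5}\right) - 4718\right) = - 2672 \left(\left(- \frac{1799}{75} + 26508 + \frac{658}{5}\right) - 4718\right) = - 2672 \left(\frac{1996171}{75} - 4718\right) = \left(-2672\right) \frac{1642321}{75} = - \frac{4388281712}{75}$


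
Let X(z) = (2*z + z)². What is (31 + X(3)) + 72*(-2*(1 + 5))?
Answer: -752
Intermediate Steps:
X(z) = 9*z² (X(z) = (3*z)² = 9*z²)
(31 + X(3)) + 72*(-2*(1 + 5)) = (31 + 9*3²) + 72*(-2*(1 + 5)) = (31 + 9*9) + 72*(-2*6) = (31 + 81) + 72*(-12) = 112 - 864 = -752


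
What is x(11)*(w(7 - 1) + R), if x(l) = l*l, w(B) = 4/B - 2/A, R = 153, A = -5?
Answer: 279631/15 ≈ 18642.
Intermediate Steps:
w(B) = 2/5 + 4/B (w(B) = 4/B - 2/(-5) = 4/B - 2*(-1/5) = 4/B + 2/5 = 2/5 + 4/B)
x(l) = l**2
x(11)*(w(7 - 1) + R) = 11**2*((2/5 + 4/(7 - 1)) + 153) = 121*((2/5 + 4/6) + 153) = 121*((2/5 + 4*(1/6)) + 153) = 121*((2/5 + 2/3) + 153) = 121*(16/15 + 153) = 121*(2311/15) = 279631/15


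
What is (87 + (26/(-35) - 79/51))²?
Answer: 22862649616/3186225 ≈ 7175.5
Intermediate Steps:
(87 + (26/(-35) - 79/51))² = (87 + (26*(-1/35) - 79*1/51))² = (87 + (-26/35 - 79/51))² = (87 - 4091/1785)² = (151204/1785)² = 22862649616/3186225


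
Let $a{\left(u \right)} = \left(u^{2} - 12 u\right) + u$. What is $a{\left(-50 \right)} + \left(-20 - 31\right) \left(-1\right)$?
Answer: $3101$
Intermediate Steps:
$a{\left(u \right)} = u^{2} - 11 u$
$a{\left(-50 \right)} + \left(-20 - 31\right) \left(-1\right) = - 50 \left(-11 - 50\right) + \left(-20 - 31\right) \left(-1\right) = \left(-50\right) \left(-61\right) - -51 = 3050 + 51 = 3101$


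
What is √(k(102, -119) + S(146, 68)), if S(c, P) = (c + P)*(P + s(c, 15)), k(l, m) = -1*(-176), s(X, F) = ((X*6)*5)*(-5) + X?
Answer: 2*I*√1160157 ≈ 2154.2*I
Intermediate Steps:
s(X, F) = -149*X (s(X, F) = ((6*X)*5)*(-5) + X = (30*X)*(-5) + X = -150*X + X = -149*X)
k(l, m) = 176
S(c, P) = (P + c)*(P - 149*c) (S(c, P) = (c + P)*(P - 149*c) = (P + c)*(P - 149*c))
√(k(102, -119) + S(146, 68)) = √(176 + (68² - 149*146² - 148*68*146)) = √(176 + (4624 - 149*21316 - 1469344)) = √(176 + (4624 - 3176084 - 1469344)) = √(176 - 4640804) = √(-4640628) = 2*I*√1160157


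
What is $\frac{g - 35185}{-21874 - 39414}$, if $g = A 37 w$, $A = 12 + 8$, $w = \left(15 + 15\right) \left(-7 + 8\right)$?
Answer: $\frac{12985}{61288} \approx 0.21187$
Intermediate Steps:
$w = 30$ ($w = 30 \cdot 1 = 30$)
$A = 20$
$g = 22200$ ($g = 20 \cdot 37 \cdot 30 = 740 \cdot 30 = 22200$)
$\frac{g - 35185}{-21874 - 39414} = \frac{22200 - 35185}{-21874 - 39414} = - \frac{12985}{-61288} = \left(-12985\right) \left(- \frac{1}{61288}\right) = \frac{12985}{61288}$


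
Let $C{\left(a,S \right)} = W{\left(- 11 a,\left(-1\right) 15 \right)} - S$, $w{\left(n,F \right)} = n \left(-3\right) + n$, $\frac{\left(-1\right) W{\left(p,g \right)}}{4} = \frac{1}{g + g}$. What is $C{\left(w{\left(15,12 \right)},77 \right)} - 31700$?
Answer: $- \frac{476653}{15} \approx -31777.0$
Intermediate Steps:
$W{\left(p,g \right)} = - \frac{2}{g}$ ($W{\left(p,g \right)} = - \frac{4}{g + g} = - \frac{4}{2 g} = - 4 \frac{1}{2 g} = - \frac{2}{g}$)
$w{\left(n,F \right)} = - 2 n$ ($w{\left(n,F \right)} = - 3 n + n = - 2 n$)
$C{\left(a,S \right)} = \frac{2}{15} - S$ ($C{\left(a,S \right)} = - \frac{2}{\left(-1\right) 15} - S = - \frac{2}{-15} - S = \left(-2\right) \left(- \frac{1}{15}\right) - S = \frac{2}{15} - S$)
$C{\left(w{\left(15,12 \right)},77 \right)} - 31700 = \left(\frac{2}{15} - 77\right) - 31700 = - \frac{1153}{15} - 31700 = - \frac{476653}{15}$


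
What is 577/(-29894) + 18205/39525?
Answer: 104282869/236312070 ≈ 0.44129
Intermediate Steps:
577/(-29894) + 18205/39525 = 577*(-1/29894) + 18205*(1/39525) = -577/29894 + 3641/7905 = 104282869/236312070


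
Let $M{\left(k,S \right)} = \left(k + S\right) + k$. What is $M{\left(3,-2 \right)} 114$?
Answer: $456$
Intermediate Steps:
$M{\left(k,S \right)} = S + 2 k$ ($M{\left(k,S \right)} = \left(S + k\right) + k = S + 2 k$)
$M{\left(3,-2 \right)} 114 = \left(-2 + 2 \cdot 3\right) 114 = \left(-2 + 6\right) 114 = 4 \cdot 114 = 456$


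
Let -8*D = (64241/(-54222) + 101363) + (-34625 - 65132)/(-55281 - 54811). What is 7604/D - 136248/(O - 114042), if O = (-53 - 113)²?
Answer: 12758643023425277916/13082639548890894971 ≈ 0.97523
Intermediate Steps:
O = 27556 (O = (-166)² = 27556)
D = -302537741342897/23877633696 (D = -((64241/(-54222) + 101363) + (-34625 - 65132)/(-55281 - 54811))/8 = -((64241*(-1/54222) + 101363) - 99757/(-110092))/8 = -((-64241/54222 + 101363) - 99757*(-1/110092))/8 = -(5496040345/54222 + 99757/110092)/8 = -⅛*302537741342897/2984704212 = -302537741342897/23877633696 ≈ -12670.)
7604/D - 136248/(O - 114042) = 7604/(-302537741342897/23877633696) - 136248/(27556 - 114042) = 7604*(-23877633696/302537741342897) - 136248/(-86486) = -181565526624384/302537741342897 - 136248*(-1/86486) = -181565526624384/302537741342897 + 68124/43243 = 12758643023425277916/13082639548890894971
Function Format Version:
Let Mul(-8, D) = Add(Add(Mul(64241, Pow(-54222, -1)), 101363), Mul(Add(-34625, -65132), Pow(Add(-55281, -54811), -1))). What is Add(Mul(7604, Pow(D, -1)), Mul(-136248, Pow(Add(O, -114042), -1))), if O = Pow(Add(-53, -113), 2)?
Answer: Rational(12758643023425277916, 13082639548890894971) ≈ 0.97523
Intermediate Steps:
O = 27556 (O = Pow(-166, 2) = 27556)
D = Rational(-302537741342897, 23877633696) (D = Mul(Rational(-1, 8), Add(Add(Mul(64241, Pow(-54222, -1)), 101363), Mul(Add(-34625, -65132), Pow(Add(-55281, -54811), -1)))) = Mul(Rational(-1, 8), Add(Add(Mul(64241, Rational(-1, 54222)), 101363), Mul(-99757, Pow(-110092, -1)))) = Mul(Rational(-1, 8), Add(Add(Rational(-64241, 54222), 101363), Mul(-99757, Rational(-1, 110092)))) = Mul(Rational(-1, 8), Add(Rational(5496040345, 54222), Rational(99757, 110092))) = Mul(Rational(-1, 8), Rational(302537741342897, 2984704212)) = Rational(-302537741342897, 23877633696) ≈ -12670.)
Add(Mul(7604, Pow(D, -1)), Mul(-136248, Pow(Add(O, -114042), -1))) = Add(Mul(7604, Pow(Rational(-302537741342897, 23877633696), -1)), Mul(-136248, Pow(Add(27556, -114042), -1))) = Add(Mul(7604, Rational(-23877633696, 302537741342897)), Mul(-136248, Pow(-86486, -1))) = Add(Rational(-181565526624384, 302537741342897), Mul(-136248, Rational(-1, 86486))) = Add(Rational(-181565526624384, 302537741342897), Rational(68124, 43243)) = Rational(12758643023425277916, 13082639548890894971)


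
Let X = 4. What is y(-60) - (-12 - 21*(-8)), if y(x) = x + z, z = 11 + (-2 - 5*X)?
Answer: -227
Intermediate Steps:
z = -11 (z = 11 + (-2 - 5*4) = 11 + (-2 - 20) = 11 - 22 = -11)
y(x) = -11 + x (y(x) = x - 11 = -11 + x)
y(-60) - (-12 - 21*(-8)) = (-11 - 60) - (-12 - 21*(-8)) = -71 - (-12 + 168) = -71 - 1*156 = -71 - 156 = -227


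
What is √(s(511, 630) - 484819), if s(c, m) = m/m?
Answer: I*√484818 ≈ 696.29*I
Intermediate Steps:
s(c, m) = 1
√(s(511, 630) - 484819) = √(1 - 484819) = √(-484818) = I*√484818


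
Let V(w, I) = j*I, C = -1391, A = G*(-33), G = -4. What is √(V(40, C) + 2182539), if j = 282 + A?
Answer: √1606665 ≈ 1267.5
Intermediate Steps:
A = 132 (A = -4*(-33) = 132)
j = 414 (j = 282 + 132 = 414)
V(w, I) = 414*I
√(V(40, C) + 2182539) = √(414*(-1391) + 2182539) = √(-575874 + 2182539) = √1606665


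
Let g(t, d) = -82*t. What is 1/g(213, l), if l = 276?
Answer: -1/17466 ≈ -5.7254e-5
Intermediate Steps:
1/g(213, l) = 1/(-82*213) = 1/(-17466) = -1/17466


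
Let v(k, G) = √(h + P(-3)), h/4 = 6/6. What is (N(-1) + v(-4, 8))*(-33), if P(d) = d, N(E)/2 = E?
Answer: 33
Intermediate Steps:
N(E) = 2*E
h = 4 (h = 4*(6/6) = 4*(6*(⅙)) = 4*1 = 4)
v(k, G) = 1 (v(k, G) = √(4 - 3) = √1 = 1)
(N(-1) + v(-4, 8))*(-33) = (2*(-1) + 1)*(-33) = (-2 + 1)*(-33) = -1*(-33) = 33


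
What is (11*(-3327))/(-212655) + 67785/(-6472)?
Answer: -4725987797/458767720 ≈ -10.301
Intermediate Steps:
(11*(-3327))/(-212655) + 67785/(-6472) = -36597*(-1/212655) + 67785*(-1/6472) = 12199/70885 - 67785/6472 = -4725987797/458767720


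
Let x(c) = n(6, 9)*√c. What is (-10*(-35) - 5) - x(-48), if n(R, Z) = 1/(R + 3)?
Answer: 345 - 4*I*√3/9 ≈ 345.0 - 0.7698*I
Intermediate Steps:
n(R, Z) = 1/(3 + R)
x(c) = √c/9 (x(c) = √c/(3 + 6) = √c/9)
(-10*(-35) - 5) - x(-48) = (-10*(-35) - 5) - √(-48)/9 = (350 - 5) - 4*I*√3/9 = 345 - 4*I*√3/9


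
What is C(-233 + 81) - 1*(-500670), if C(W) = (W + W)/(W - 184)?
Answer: 10514089/21 ≈ 5.0067e+5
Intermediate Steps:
C(W) = 2*W/(-184 + W) (C(W) = (2*W)/(-184 + W) = 2*W/(-184 + W))
C(-233 + 81) - 1*(-500670) = 2*(-233 + 81)/(-184 + (-233 + 81)) - 1*(-500670) = 2*(-152)/(-184 - 152) + 500670 = 2*(-152)/(-336) + 500670 = 2*(-152)*(-1/336) + 500670 = 19/21 + 500670 = 10514089/21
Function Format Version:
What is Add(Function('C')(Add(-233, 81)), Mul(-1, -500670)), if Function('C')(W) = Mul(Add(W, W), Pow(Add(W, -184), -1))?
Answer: Rational(10514089, 21) ≈ 5.0067e+5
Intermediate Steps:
Function('C')(W) = Mul(2, W, Pow(Add(-184, W), -1)) (Function('C')(W) = Mul(Mul(2, W), Pow(Add(-184, W), -1)) = Mul(2, W, Pow(Add(-184, W), -1)))
Add(Function('C')(Add(-233, 81)), Mul(-1, -500670)) = Add(Mul(2, Add(-233, 81), Pow(Add(-184, Add(-233, 81)), -1)), Mul(-1, -500670)) = Add(Mul(2, -152, Pow(Add(-184, -152), -1)), 500670) = Add(Mul(2, -152, Pow(-336, -1)), 500670) = Add(Mul(2, -152, Rational(-1, 336)), 500670) = Add(Rational(19, 21), 500670) = Rational(10514089, 21)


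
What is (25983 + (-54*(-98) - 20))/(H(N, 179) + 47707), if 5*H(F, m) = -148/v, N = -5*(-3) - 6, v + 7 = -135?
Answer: 1585075/2419437 ≈ 0.65514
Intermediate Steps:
v = -142 (v = -7 - 135 = -142)
N = 9 (N = 15 - 6 = 9)
H(F, m) = 74/355 (H(F, m) = (-148/(-142))/5 = (-148*(-1/142))/5 = (⅕)*(74/71) = 74/355)
(25983 + (-54*(-98) - 20))/(H(N, 179) + 47707) = (25983 + (-54*(-98) - 20))/(74/355 + 47707) = (25983 + (5292 - 20))/(16936059/355) = (25983 + 5272)*(355/16936059) = 31255*(355/16936059) = 1585075/2419437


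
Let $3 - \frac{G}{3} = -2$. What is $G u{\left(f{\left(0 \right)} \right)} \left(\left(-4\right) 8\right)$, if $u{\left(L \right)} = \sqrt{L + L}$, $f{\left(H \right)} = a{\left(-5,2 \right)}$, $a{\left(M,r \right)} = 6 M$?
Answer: $- 960 i \sqrt{15} \approx - 3718.1 i$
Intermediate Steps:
$G = 15$ ($G = 9 - -6 = 9 + 6 = 15$)
$f{\left(H \right)} = -30$ ($f{\left(H \right)} = 6 \left(-5\right) = -30$)
$u{\left(L \right)} = \sqrt{2} \sqrt{L}$ ($u{\left(L \right)} = \sqrt{2 L} = \sqrt{2} \sqrt{L}$)
$G u{\left(f{\left(0 \right)} \right)} \left(\left(-4\right) 8\right) = 15 \sqrt{2} \sqrt{-30} \left(\left(-4\right) 8\right) = 15 \sqrt{2} i \sqrt{30} \left(-32\right) = 15 \cdot 2 i \sqrt{15} \left(-32\right) = 30 i \sqrt{15} \left(-32\right) = - 960 i \sqrt{15}$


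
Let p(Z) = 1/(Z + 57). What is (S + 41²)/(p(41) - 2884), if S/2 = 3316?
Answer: -814674/282631 ≈ -2.8825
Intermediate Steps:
S = 6632 (S = 2*3316 = 6632)
p(Z) = 1/(57 + Z)
(S + 41²)/(p(41) - 2884) = (6632 + 41²)/(1/(57 + 41) - 2884) = (6632 + 1681)/(1/98 - 2884) = 8313/(1/98 - 2884) = 8313/(-282631/98) = 8313*(-98/282631) = -814674/282631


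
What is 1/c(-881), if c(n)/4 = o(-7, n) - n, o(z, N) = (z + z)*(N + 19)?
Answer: 1/51796 ≈ 1.9307e-5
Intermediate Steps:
o(z, N) = 2*z*(19 + N) (o(z, N) = (2*z)*(19 + N) = 2*z*(19 + N))
c(n) = -1064 - 60*n (c(n) = 4*(2*(-7)*(19 + n) - n) = 4*((-266 - 14*n) - n) = 4*(-266 - 15*n) = -1064 - 60*n)
1/c(-881) = 1/(-1064 - 60*(-881)) = 1/(-1064 + 52860) = 1/51796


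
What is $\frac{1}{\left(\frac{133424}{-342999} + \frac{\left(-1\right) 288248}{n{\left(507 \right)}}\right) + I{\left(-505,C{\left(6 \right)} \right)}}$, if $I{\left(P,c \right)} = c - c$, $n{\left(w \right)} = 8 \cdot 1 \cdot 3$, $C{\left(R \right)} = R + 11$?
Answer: $- \frac{342999}{4119665747} \approx -8.3259 \cdot 10^{-5}$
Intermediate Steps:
$C{\left(R \right)} = 11 + R$
$n{\left(w \right)} = 24$ ($n{\left(w \right)} = 8 \cdot 3 = 24$)
$I{\left(P,c \right)} = 0$
$\frac{1}{\left(\frac{133424}{-342999} + \frac{\left(-1\right) 288248}{n{\left(507 \right)}}\right) + I{\left(-505,C{\left(6 \right)} \right)}} = \frac{1}{\left(\frac{133424}{-342999} + \frac{\left(-1\right) 288248}{24}\right) + 0} = \frac{1}{\left(133424 \left(- \frac{1}{342999}\right) - \frac{36031}{3}\right) + 0} = \frac{1}{\left(- \frac{133424}{342999} - \frac{36031}{3}\right) + 0} = \frac{1}{- \frac{4119665747}{342999} + 0} = \frac{1}{- \frac{4119665747}{342999}} = - \frac{342999}{4119665747}$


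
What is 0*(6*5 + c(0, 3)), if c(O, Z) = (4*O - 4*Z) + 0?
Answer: 0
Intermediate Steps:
c(O, Z) = -4*Z + 4*O (c(O, Z) = (-4*Z + 4*O) + 0 = -4*Z + 4*O)
0*(6*5 + c(0, 3)) = 0*(6*5 + (-4*3 + 4*0)) = 0*(30 + (-12 + 0)) = 0*(30 - 12) = 0*18 = 0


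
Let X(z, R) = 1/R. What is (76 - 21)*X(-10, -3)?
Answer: -55/3 ≈ -18.333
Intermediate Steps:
(76 - 21)*X(-10, -3) = (76 - 21)/(-3) = 55*(-1/3) = -55/3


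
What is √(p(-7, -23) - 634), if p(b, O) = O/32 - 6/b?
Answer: I*√1987790/56 ≈ 25.177*I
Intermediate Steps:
p(b, O) = -6/b + O/32 (p(b, O) = O*(1/32) - 6/b = O/32 - 6/b = -6/b + O/32)
√(p(-7, -23) - 634) = √((-6/(-7) + (1/32)*(-23)) - 634) = √((-6*(-⅐) - 23/32) - 634) = √((6/7 - 23/32) - 634) = √(31/224 - 634) = √(-141985/224) = I*√1987790/56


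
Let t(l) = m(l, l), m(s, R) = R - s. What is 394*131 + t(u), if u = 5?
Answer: 51614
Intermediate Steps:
t(l) = 0 (t(l) = l - l = 0)
394*131 + t(u) = 394*131 + 0 = 51614 + 0 = 51614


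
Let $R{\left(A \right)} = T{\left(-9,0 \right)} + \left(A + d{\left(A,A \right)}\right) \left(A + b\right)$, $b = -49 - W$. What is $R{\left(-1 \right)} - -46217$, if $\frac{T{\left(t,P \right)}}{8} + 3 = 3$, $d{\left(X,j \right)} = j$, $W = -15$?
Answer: $46287$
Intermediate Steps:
$b = -34$ ($b = -49 - -15 = -49 + 15 = -34$)
$T{\left(t,P \right)} = 0$ ($T{\left(t,P \right)} = -24 + 8 \cdot 3 = -24 + 24 = 0$)
$R{\left(A \right)} = 2 A \left(-34 + A\right)$ ($R{\left(A \right)} = 0 + \left(A + A\right) \left(A - 34\right) = 0 + 2 A \left(-34 + A\right) = 2 A \left(-34 + A\right)$)
$R{\left(-1 \right)} - -46217 = 2 \left(-1\right) \left(-34 - 1\right) - -46217 = 2 \left(-1\right) \left(-35\right) + 46217 = 70 + 46217 = 46287$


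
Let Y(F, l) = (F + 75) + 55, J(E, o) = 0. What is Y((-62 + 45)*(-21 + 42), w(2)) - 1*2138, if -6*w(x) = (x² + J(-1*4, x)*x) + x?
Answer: -2365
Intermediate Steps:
w(x) = -x/6 - x²/6 (w(x) = -((x² + 0*x) + x)/6 = -((x² + 0) + x)/6 = -(x² + x)/6 = -(x + x²)/6 = -x/6 - x²/6)
Y(F, l) = 130 + F (Y(F, l) = (75 + F) + 55 = 130 + F)
Y((-62 + 45)*(-21 + 42), w(2)) - 1*2138 = (130 + (-62 + 45)*(-21 + 42)) - 1*2138 = (130 - 17*21) - 2138 = (130 - 357) - 2138 = -227 - 2138 = -2365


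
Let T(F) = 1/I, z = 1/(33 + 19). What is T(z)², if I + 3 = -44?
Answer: 1/2209 ≈ 0.00045269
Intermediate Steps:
I = -47 (I = -3 - 44 = -47)
z = 1/52 ≈ 0.019231
T(F) = -1/47 (T(F) = 1/(-47) = -1/47)
T(z)² = (-1/47)² = 1/2209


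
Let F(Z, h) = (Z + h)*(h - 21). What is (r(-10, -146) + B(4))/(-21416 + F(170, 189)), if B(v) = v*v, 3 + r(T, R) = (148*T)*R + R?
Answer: 215947/38896 ≈ 5.5519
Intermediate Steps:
r(T, R) = -3 + R + 148*R*T (r(T, R) = -3 + ((148*T)*R + R) = -3 + (148*R*T + R) = -3 + (R + 148*R*T) = -3 + R + 148*R*T)
F(Z, h) = (-21 + h)*(Z + h) (F(Z, h) = (Z + h)*(-21 + h) = (-21 + h)*(Z + h))
B(v) = v²
(r(-10, -146) + B(4))/(-21416 + F(170, 189)) = ((-3 - 146 + 148*(-146)*(-10)) + 4²)/(-21416 + (189² - 21*170 - 21*189 + 170*189)) = ((-3 - 146 + 216080) + 16)/(-21416 + (35721 - 3570 - 3969 + 32130)) = (215931 + 16)/(-21416 + 60312) = 215947/38896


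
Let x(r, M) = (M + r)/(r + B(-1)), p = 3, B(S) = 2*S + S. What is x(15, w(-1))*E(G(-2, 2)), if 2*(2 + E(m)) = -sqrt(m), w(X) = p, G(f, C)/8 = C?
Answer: -6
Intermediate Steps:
G(f, C) = 8*C
B(S) = 3*S
w(X) = 3
x(r, M) = (M + r)/(-3 + r) (x(r, M) = (M + r)/(r + 3*(-1)) = (M + r)/(r - 3) = (M + r)/(-3 + r))
E(m) = -2 - sqrt(m)/2 (E(m) = -2 + (-sqrt(m))/2 = -2 - sqrt(m)/2)
x(15, w(-1))*E(G(-2, 2)) = ((3 + 15)/(-3 + 15))*(-2 - sqrt(8*2)/2) = (18/12)*(-2 - sqrt(16)/2) = ((1/12)*18)*(-2 - 1/2*4) = 3*(-2 - 2)/2 = (3/2)*(-4) = -6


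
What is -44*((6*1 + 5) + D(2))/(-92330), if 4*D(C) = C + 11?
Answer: 627/92330 ≈ 0.0067909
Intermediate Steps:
D(C) = 11/4 + C/4 (D(C) = (C + 11)/4 = (11 + C)/4 = 11/4 + C/4)
-44*((6*1 + 5) + D(2))/(-92330) = -44*((6*1 + 5) + (11/4 + (¼)*2))/(-92330) = -44*((6 + 5) + (11/4 + ½))*(-1/92330) = -44*(11 + 13/4)*(-1/92330) = -44*57/4*(-1/92330) = -627*(-1/92330) = 627/92330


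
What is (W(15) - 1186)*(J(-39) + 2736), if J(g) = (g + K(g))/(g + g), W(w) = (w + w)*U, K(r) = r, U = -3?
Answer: -3492412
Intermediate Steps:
W(w) = -6*w (W(w) = (w + w)*(-3) = (2*w)*(-3) = -6*w)
J(g) = 1 (J(g) = (g + g)/(g + g) = (2*g)/((2*g)) = (2*g)*(1/(2*g)) = 1)
(W(15) - 1186)*(J(-39) + 2736) = (-6*15 - 1186)*(1 + 2736) = (-90 - 1186)*2737 = -1276*2737 = -3492412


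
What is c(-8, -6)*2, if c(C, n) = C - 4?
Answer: -24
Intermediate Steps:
c(C, n) = -4 + C
c(-8, -6)*2 = (-4 - 8)*2 = -12*2 = -24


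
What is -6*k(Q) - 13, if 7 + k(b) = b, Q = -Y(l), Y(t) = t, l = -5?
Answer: -1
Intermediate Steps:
Q = 5 (Q = -1*(-5) = 5)
k(b) = -7 + b
-6*k(Q) - 13 = -6*(-7 + 5) - 13 = -6*(-2) - 13 = 12 - 13 = -1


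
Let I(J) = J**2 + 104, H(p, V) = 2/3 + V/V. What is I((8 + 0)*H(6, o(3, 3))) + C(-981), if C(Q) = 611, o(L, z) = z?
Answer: 8035/9 ≈ 892.78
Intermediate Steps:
H(p, V) = 5/3 (H(p, V) = 2*(1/3) + 1 = 2/3 + 1 = 5/3)
I(J) = 104 + J**2
I((8 + 0)*H(6, o(3, 3))) + C(-981) = (104 + ((8 + 0)*(5/3))**2) + 611 = (104 + (8*(5/3))**2) + 611 = (104 + (40/3)**2) + 611 = (104 + 1600/9) + 611 = 2536/9 + 611 = 8035/9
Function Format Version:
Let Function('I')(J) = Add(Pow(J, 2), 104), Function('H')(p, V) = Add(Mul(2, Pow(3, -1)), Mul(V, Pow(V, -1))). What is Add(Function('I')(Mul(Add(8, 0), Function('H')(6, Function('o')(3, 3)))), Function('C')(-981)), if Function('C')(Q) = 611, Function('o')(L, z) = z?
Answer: Rational(8035, 9) ≈ 892.78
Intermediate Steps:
Function('H')(p, V) = Rational(5, 3) (Function('H')(p, V) = Add(Mul(2, Rational(1, 3)), 1) = Add(Rational(2, 3), 1) = Rational(5, 3))
Function('I')(J) = Add(104, Pow(J, 2))
Add(Function('I')(Mul(Add(8, 0), Function('H')(6, Function('o')(3, 3)))), Function('C')(-981)) = Add(Add(104, Pow(Mul(Add(8, 0), Rational(5, 3)), 2)), 611) = Add(Add(104, Pow(Mul(8, Rational(5, 3)), 2)), 611) = Add(Add(104, Pow(Rational(40, 3), 2)), 611) = Add(Add(104, Rational(1600, 9)), 611) = Add(Rational(2536, 9), 611) = Rational(8035, 9)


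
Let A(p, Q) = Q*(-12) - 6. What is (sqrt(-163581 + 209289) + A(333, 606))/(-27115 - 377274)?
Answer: 7278/404389 - 2*sqrt(11427)/404389 ≈ 0.017469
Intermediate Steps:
A(p, Q) = -6 - 12*Q (A(p, Q) = -12*Q - 6 = -6 - 12*Q)
(sqrt(-163581 + 209289) + A(333, 606))/(-27115 - 377274) = (sqrt(-163581 + 209289) + (-6 - 12*606))/(-27115 - 377274) = (sqrt(45708) + (-6 - 7272))/(-404389) = (2*sqrt(11427) - 7278)*(-1/404389) = (-7278 + 2*sqrt(11427))*(-1/404389) = 7278/404389 - 2*sqrt(11427)/404389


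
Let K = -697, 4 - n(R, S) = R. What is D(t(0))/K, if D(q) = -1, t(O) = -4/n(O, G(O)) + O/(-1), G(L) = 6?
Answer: 1/697 ≈ 0.0014347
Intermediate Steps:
n(R, S) = 4 - R
t(O) = -O - 4/(4 - O) (t(O) = -4/(4 - O) + O/(-1) = -4/(4 - O) + O*(-1) = -4/(4 - O) - O = -O - 4/(4 - O))
D(t(0))/K = -1/(-697) = -1*(-1/697) = 1/697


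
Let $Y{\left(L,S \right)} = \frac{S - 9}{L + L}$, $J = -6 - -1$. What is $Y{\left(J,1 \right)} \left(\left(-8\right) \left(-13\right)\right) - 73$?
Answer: $\frac{51}{5} \approx 10.2$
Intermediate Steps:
$J = -5$ ($J = -6 + 1 = -5$)
$Y{\left(L,S \right)} = \frac{-9 + S}{2 L}$
$Y{\left(J,1 \right)} \left(\left(-8\right) \left(-13\right)\right) - 73 = \frac{-9 + 1}{2 \left(-5\right)} \left(\left(-8\right) \left(-13\right)\right) - 73 = \frac{1}{2} \left(- \frac{1}{5}\right) \left(-8\right) 104 - 73 = \frac{4}{5} \cdot 104 - 73 = \frac{416}{5} - 73 = \frac{51}{5}$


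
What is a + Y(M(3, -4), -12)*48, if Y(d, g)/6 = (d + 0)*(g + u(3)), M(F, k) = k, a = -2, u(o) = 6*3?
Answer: -6914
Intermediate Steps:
u(o) = 18
Y(d, g) = 6*d*(18 + g) (Y(d, g) = 6*((d + 0)*(g + 18)) = 6*(d*(18 + g)) = 6*d*(18 + g))
a + Y(M(3, -4), -12)*48 = -2 + (6*(-4)*(18 - 12))*48 = -2 + (6*(-4)*6)*48 = -2 - 144*48 = -2 - 6912 = -6914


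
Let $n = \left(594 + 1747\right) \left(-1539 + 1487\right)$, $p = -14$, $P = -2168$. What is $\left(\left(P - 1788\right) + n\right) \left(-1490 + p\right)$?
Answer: $189034752$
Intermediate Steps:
$n = -121732$ ($n = 2341 \left(-52\right) = -121732$)
$\left(\left(P - 1788\right) + n\right) \left(-1490 + p\right) = \left(\left(-2168 - 1788\right) - 121732\right) \left(-1490 - 14\right) = \left(-3956 - 121732\right) \left(-1504\right) = \left(-125688\right) \left(-1504\right) = 189034752$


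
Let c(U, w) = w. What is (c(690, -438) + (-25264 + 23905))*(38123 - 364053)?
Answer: 585696210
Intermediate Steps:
(c(690, -438) + (-25264 + 23905))*(38123 - 364053) = (-438 + (-25264 + 23905))*(38123 - 364053) = (-438 - 1359)*(-325930) = -1797*(-325930) = 585696210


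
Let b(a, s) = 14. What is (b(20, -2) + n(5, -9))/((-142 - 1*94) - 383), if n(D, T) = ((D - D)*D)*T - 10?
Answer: -4/619 ≈ -0.0064620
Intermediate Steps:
n(D, T) = -10 (n(D, T) = (0*D)*T - 10 = 0*T - 10 = 0 - 10 = -10)
(b(20, -2) + n(5, -9))/((-142 - 1*94) - 383) = (14 - 10)/((-142 - 1*94) - 383) = 4/((-142 - 94) - 383) = 4/(-236 - 383) = 4/(-619) = 4*(-1/619) = -4/619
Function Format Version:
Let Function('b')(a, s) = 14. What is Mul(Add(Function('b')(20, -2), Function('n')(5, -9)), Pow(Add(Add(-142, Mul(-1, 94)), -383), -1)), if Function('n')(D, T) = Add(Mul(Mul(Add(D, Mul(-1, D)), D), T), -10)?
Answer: Rational(-4, 619) ≈ -0.0064620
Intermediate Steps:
Function('n')(D, T) = -10 (Function('n')(D, T) = Add(Mul(Mul(0, D), T), -10) = Add(Mul(0, T), -10) = Add(0, -10) = -10)
Mul(Add(Function('b')(20, -2), Function('n')(5, -9)), Pow(Add(Add(-142, Mul(-1, 94)), -383), -1)) = Mul(Add(14, -10), Pow(Add(Add(-142, Mul(-1, 94)), -383), -1)) = Mul(4, Pow(Add(Add(-142, -94), -383), -1)) = Mul(4, Pow(Add(-236, -383), -1)) = Mul(4, Pow(-619, -1)) = Mul(4, Rational(-1, 619)) = Rational(-4, 619)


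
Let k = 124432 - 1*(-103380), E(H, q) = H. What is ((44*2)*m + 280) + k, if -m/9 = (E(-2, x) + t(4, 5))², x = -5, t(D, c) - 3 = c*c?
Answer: -307300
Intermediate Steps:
t(D, c) = 3 + c² (t(D, c) = 3 + c*c = 3 + c²)
m = -6084 (m = -9*(-2 + (3 + 5²))² = -9*(-2 + (3 + 25))² = -9*(-2 + 28)² = -9*26² = -9*676 = -6084)
k = 227812 (k = 124432 + 103380 = 227812)
((44*2)*m + 280) + k = ((44*2)*(-6084) + 280) + 227812 = (88*(-6084) + 280) + 227812 = (-535392 + 280) + 227812 = -535112 + 227812 = -307300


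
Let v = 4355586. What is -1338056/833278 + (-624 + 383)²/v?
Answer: -2889810180649/1814706995454 ≈ -1.5924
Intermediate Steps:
-1338056/833278 + (-624 + 383)²/v = -1338056/833278 + (-624 + 383)²/4355586 = -1338056*1/833278 + (-241)²*(1/4355586) = -669028/416639 + 58081*(1/4355586) = -669028/416639 + 58081/4355586 = -2889810180649/1814706995454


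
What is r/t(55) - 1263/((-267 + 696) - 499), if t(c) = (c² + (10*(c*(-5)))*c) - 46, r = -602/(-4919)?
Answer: 921162754747/51054153430 ≈ 18.043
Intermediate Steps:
r = 602/4919 (r = -602*(-1/4919) = 602/4919 ≈ 0.12238)
t(c) = -46 - 49*c² (t(c) = (c² + (10*(-5*c))*c) - 46 = (c² + (-50*c)*c) - 46 = (c² - 50*c²) - 46 = -49*c² - 46 = -46 - 49*c²)
r/t(55) - 1263/((-267 + 696) - 499) = 602/(4919*(-46 - 49*55²)) - 1263/((-267 + 696) - 499) = 602/(4919*(-46 - 49*3025)) - 1263/(429 - 499) = 602/(4919*(-46 - 148225)) - 1263/(-70) = (602/4919)/(-148271) - 1263*(-1/70) = (602/4919)*(-1/148271) + 1263/70 = -602/729345049 + 1263/70 = 921162754747/51054153430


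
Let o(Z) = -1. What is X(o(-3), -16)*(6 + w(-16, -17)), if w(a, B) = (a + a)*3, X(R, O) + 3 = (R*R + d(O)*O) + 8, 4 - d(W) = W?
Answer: 28260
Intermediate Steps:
d(W) = 4 - W
X(R, O) = 5 + R² + O*(4 - O) (X(R, O) = -3 + ((R*R + (4 - O)*O) + 8) = -3 + ((R² + O*(4 - O)) + 8) = -3 + (8 + R² + O*(4 - O)) = 5 + R² + O*(4 - O))
w(a, B) = 6*a (w(a, B) = (2*a)*3 = 6*a)
X(o(-3), -16)*(6 + w(-16, -17)) = (5 + (-1)² - 1*(-16)*(-4 - 16))*(6 + 6*(-16)) = (5 + 1 - 1*(-16)*(-20))*(6 - 96) = (5 + 1 - 320)*(-90) = -314*(-90) = 28260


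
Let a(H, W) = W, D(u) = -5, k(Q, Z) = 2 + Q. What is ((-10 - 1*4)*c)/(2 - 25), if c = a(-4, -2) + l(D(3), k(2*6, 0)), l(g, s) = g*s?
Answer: -1008/23 ≈ -43.826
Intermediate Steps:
c = -72 (c = -2 - 5*(2 + 2*6) = -2 - 5*(2 + 12) = -2 - 5*14 = -2 - 70 = -72)
((-10 - 1*4)*c)/(2 - 25) = ((-10 - 1*4)*(-72))/(2 - 25) = ((-10 - 4)*(-72))/(-23) = -14*(-72)*(-1/23) = 1008*(-1/23) = -1008/23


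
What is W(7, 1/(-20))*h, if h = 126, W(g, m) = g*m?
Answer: -441/10 ≈ -44.100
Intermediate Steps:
W(7, 1/(-20))*h = (7/(-20))*126 = (7*(-1/20))*126 = -7/20*126 = -441/10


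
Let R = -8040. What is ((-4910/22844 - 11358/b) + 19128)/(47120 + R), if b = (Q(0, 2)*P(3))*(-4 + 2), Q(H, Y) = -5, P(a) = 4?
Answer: 2152342841/4463717600 ≈ 0.48219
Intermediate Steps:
b = 40 (b = (-5*4)*(-4 + 2) = -20*(-2) = 40)
((-4910/22844 - 11358/b) + 19128)/(47120 + R) = ((-4910/22844 - 11358/40) + 19128)/(47120 - 8040) = ((-4910*1/22844 - 11358*1/40) + 19128)/39080 = ((-2455/11422 - 5679/20) + 19128)*(1/39080) = (-32457319/114220 + 19128)*(1/39080) = (2152342841/114220)*(1/39080) = 2152342841/4463717600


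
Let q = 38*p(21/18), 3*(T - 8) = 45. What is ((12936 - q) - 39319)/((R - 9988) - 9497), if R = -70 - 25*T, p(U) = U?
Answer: 39641/30195 ≈ 1.3128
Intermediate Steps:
T = 23 (T = 8 + (⅓)*45 = 8 + 15 = 23)
q = 133/3 (q = 38*(21/18) = 38*(21*(1/18)) = 38*(7/6) = 133/3 ≈ 44.333)
R = -645 (R = -70 - 25*23 = -70 - 575 = -645)
((12936 - q) - 39319)/((R - 9988) - 9497) = ((12936 - 1*133/3) - 39319)/((-645 - 9988) - 9497) = ((12936 - 133/3) - 39319)/(-10633 - 9497) = (38675/3 - 39319)/(-20130) = -79282/3*(-1/20130) = 39641/30195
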